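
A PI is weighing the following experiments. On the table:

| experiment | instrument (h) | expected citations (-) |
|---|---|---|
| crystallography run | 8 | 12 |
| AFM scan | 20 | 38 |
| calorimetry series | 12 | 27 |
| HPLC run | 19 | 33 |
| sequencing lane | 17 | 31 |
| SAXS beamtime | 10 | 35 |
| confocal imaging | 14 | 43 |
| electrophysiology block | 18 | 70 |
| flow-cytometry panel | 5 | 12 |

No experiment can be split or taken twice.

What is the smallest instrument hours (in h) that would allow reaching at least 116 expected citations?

33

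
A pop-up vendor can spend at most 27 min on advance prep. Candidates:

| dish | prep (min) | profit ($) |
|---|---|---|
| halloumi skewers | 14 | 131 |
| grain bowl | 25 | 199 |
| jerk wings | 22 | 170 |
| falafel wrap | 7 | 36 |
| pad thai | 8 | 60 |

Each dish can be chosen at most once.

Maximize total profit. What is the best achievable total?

199

Density check — halloumi skewers 9.36, grain bowl 7.96, jerk wings 7.73 are the best per min.
The ratio heuristic lands on halloumi skewers + pad thai (191) but leaves 5 min idle.
Dropping halloumi skewers and pad thai frees 22 min; slotting in grain bowl (25 min) lifts the total to 199 at 25 min.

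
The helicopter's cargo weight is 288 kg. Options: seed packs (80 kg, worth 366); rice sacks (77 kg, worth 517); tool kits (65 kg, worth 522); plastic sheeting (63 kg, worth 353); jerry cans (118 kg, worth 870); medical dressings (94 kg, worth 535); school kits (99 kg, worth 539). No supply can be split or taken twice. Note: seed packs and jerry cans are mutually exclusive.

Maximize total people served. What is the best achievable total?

1931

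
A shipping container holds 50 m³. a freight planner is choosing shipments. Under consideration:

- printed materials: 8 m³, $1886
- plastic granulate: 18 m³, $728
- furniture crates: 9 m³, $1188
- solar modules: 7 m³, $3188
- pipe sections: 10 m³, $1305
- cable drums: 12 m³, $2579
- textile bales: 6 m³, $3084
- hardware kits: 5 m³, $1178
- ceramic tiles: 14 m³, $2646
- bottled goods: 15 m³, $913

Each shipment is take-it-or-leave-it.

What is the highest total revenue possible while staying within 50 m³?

Density check — textile bales 514.00, solar modules 455.43, printed materials 235.75, hardware kits 235.60 are the best per m³.
Filling by ratio: printed materials + furniture crates + solar modules + cable drums + textile bales + hardware kits for 13103, with 3 m³ left unused.
Dropping furniture crates and hardware kits frees 14 m³; slotting in ceramic tiles (14 m³) lifts the total to 13383 at 47 m³.

13383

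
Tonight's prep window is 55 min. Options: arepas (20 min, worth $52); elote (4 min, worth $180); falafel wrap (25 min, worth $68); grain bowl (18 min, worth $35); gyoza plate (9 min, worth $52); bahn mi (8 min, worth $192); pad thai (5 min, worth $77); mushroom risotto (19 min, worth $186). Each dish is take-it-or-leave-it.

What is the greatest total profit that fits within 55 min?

687

Ranking by ratio (profit/min): elote 45.00, bahn mi 24.00, pad thai 15.40, mushroom risotto 9.79.
Best packing: elote + gyoza plate + bahn mi + pad thai + mushroom risotto — 45 min, 687 total.
Next best is elote + grain bowl + bahn mi + pad thai + mushroom risotto at 670 (54 min) — short by 17.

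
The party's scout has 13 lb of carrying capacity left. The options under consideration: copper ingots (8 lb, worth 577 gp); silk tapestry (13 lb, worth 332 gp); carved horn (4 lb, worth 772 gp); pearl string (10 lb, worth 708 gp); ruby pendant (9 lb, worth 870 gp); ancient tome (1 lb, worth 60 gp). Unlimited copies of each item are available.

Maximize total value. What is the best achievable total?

2376

By value per lb: carved horn 193.00, ruby pendant 96.67, copper ingots 72.12, pearl string 70.80 lead.
3×carved horn + ancient tome uses 13 of the 13 lb and totals 2376.
No other feasible combination exceeds 2376.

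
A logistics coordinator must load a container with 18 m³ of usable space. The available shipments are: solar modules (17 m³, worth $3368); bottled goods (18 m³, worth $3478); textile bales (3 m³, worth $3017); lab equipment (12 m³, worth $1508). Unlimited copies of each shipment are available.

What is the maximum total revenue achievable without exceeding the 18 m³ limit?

Ranking by ratio (revenue/m³): textile bales 1005.67, solar modules 198.12, bottled goods 193.22, lab equipment 125.67.
Best packing: 6×textile bales — 18 m³, 18102 total.
No other feasible combination exceeds 18102.

18102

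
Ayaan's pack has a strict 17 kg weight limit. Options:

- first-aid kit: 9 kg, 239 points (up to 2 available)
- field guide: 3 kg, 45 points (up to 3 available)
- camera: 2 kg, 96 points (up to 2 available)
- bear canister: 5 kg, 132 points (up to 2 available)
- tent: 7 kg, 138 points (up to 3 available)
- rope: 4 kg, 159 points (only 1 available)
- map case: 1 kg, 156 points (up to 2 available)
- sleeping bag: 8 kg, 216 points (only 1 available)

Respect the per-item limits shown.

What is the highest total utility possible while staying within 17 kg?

806

Filling by ratio: 2×camera + bear canister + rope + 2×map case for 795, with 2 kg left unused.
Replace camera and bear canister with first-aid kit: the trade gains 11 net, giving 806 at 17 kg.
That's the maximum — no swap from here does better than 806.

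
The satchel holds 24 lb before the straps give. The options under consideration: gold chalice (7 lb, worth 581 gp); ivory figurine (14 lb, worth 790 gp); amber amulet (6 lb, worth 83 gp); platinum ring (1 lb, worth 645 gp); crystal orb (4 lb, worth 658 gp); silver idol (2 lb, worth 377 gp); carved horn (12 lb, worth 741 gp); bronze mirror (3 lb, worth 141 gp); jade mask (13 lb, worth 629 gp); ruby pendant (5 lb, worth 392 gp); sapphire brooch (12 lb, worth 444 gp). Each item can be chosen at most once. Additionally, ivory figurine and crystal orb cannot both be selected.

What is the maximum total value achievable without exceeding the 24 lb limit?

2813

Greedy by ratio would take gold chalice + platinum ring + crystal orb + silver idol + bronze mirror + ruby pendant: 22 lb used, total 2794.
The 10 lb tied up in gold chalice and bronze mirror is better spent on carved horn — total rises to 2813 (24 lb).
Runner-up gold chalice + platinum ring + crystal orb + silver idol + bronze mirror + ruby pendant tops out at 2794.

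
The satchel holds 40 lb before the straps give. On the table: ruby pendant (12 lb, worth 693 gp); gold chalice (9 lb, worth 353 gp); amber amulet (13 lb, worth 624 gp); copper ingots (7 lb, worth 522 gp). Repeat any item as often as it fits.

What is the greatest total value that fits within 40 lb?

2781

Filling by ratio: 5×copper ingots for 2610, with 5 lb left unused.
Dropping copper ingots frees 7 lb; slotting in ruby pendant (12 lb) lifts the total to 2781 at 40 lb.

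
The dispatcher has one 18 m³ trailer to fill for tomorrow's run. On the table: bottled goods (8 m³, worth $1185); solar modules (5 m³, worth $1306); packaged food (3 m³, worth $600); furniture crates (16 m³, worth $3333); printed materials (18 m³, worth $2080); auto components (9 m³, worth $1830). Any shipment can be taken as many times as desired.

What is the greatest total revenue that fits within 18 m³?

3×solar modules + packaged food uses 18 of the 18 m³ and totals 4518.
Every other selection either busts 18 m³ or fails to beat 4518.

4518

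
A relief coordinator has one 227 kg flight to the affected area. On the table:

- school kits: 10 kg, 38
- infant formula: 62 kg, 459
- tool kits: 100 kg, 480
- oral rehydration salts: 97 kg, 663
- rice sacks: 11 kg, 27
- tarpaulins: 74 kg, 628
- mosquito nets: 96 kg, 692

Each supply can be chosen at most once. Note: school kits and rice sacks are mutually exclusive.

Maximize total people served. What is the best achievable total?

1393

Ranking by ratio (people served/kg): tarpaulins 8.49, infant formula 7.40, mosquito nets 7.21, oral rehydration salts 6.84.
Best packing: school kits + oral rehydration salts + mosquito nets — 203 kg, 1393 total.
No other feasible combination exceeds 1393.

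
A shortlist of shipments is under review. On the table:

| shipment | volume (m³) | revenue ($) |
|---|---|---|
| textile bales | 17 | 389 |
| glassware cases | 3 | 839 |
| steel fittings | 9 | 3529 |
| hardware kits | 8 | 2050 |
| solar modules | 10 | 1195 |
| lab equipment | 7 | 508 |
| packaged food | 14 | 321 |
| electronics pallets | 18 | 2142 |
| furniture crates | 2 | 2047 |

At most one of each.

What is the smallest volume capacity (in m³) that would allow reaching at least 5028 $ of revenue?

Look for the lowest-volume combination reaching 5028.
steel fittings + furniture crates reaches 5576 using 11 m³.
Below 11 m³ the best achievable stays under 5028.

11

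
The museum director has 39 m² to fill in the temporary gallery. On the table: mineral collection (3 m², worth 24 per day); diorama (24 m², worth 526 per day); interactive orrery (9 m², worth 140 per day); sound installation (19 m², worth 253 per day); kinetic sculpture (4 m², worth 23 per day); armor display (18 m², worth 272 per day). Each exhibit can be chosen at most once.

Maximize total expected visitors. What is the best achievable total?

By expected visitors per m²: diorama 21.92, interactive orrery 15.56, armor display 15.11 lead.
Best packing: mineral collection + diorama + interactive orrery — 36 m², 690 total.

690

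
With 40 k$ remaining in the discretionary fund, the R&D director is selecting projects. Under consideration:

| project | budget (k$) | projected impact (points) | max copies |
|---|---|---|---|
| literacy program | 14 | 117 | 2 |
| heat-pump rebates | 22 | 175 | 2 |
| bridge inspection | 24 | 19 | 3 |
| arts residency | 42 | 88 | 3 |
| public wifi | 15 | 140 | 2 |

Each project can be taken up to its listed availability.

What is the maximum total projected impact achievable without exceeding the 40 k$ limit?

315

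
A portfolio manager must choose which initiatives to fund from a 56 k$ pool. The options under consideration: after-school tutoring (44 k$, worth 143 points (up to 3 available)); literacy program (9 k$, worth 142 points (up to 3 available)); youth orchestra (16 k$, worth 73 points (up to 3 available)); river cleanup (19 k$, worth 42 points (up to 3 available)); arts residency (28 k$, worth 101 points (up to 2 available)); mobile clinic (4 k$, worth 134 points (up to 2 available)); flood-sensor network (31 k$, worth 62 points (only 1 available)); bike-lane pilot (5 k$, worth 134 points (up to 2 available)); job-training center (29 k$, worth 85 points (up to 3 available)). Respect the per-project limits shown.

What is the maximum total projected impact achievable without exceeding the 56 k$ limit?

Taking 3×literacy program + 2×mobile clinic + 2×bike-lane pilot: 45 k$ used, 962 in projected impact.
That's the maximum — no swap from here does better than 962.

962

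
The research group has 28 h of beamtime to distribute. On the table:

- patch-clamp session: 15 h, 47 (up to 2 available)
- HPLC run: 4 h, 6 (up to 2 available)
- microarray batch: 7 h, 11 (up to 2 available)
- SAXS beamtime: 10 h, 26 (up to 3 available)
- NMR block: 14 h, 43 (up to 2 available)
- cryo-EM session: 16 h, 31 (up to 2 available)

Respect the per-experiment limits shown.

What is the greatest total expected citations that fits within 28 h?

86

A density-first pass picks patch-clamp session + SAXS beamtime — 73 at 25 h.
Replace patch-clamp session and SAXS beamtime with 2×NMR block: the trade gains 13 net, giving 86 at 28 h.
Every other selection either busts 28 h or exceeds an availability limit or fails to beat 86.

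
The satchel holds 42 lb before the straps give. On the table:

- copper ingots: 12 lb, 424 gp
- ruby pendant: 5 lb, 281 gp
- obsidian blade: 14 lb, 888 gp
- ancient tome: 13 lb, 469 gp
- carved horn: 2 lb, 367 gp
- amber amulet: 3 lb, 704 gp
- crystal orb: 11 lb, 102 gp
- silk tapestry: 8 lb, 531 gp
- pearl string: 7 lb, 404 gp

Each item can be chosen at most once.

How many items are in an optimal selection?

6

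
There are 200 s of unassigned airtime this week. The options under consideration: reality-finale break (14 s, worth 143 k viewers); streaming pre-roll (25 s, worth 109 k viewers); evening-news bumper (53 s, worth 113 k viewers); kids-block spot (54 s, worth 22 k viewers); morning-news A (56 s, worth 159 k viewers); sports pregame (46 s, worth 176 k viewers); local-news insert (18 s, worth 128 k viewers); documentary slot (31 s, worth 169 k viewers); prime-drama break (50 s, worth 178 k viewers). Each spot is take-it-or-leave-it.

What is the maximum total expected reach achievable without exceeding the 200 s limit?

903

Reality-finale break + streaming pre-roll + sports pregame + local-news insert + documentary slot + prime-drama break uses 184 of the 200 s and totals 903.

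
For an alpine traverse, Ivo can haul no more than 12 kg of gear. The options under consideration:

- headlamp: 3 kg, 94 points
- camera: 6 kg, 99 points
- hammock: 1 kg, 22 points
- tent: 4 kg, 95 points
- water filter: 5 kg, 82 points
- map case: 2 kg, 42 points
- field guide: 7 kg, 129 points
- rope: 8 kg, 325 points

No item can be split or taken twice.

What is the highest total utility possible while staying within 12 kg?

441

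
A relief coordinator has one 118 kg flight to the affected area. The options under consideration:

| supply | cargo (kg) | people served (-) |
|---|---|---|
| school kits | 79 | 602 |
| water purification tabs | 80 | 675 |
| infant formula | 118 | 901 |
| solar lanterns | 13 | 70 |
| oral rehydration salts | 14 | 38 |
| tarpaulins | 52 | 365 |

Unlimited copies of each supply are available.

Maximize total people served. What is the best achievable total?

901

By people served per kg: water purification tabs 8.44, infant formula 7.64, school kits 7.62, tarpaulins 7.02 lead.
The ratio heuristic lands on water purification tabs + 2×solar lanterns (815) but leaves 12 kg idle.
Dropping water purification tabs and 2×solar lanterns frees 106 kg; slotting in infant formula (118 kg) lifts the total to 901 at 118 kg.
That's the maximum — no swap from here does better than 901.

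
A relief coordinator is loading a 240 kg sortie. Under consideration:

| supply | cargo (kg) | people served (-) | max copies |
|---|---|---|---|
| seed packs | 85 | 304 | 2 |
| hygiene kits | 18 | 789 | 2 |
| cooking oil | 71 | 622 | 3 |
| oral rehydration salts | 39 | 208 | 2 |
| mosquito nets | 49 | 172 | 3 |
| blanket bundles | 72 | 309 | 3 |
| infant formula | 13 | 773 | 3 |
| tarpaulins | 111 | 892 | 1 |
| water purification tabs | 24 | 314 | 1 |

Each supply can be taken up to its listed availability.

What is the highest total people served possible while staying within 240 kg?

5141

A density-first pass picks 2×hygiene kits + cooking oil + oral rehydration salts + 3×infant formula + water purification tabs — 5041 at 209 kg.
Dropping oral rehydration salts and water purification tabs frees 63 kg; slotting in cooking oil (71 kg) lifts the total to 5141 at 217 kg.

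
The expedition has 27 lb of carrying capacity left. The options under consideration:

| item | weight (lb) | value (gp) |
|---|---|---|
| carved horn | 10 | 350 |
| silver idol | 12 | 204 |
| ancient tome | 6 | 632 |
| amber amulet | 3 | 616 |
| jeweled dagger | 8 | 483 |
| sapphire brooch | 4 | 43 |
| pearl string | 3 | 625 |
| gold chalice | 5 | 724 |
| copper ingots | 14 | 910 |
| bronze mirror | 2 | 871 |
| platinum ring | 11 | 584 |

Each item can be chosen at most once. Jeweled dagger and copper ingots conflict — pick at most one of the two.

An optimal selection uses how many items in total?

The maximum value within 27 lb is 3951.
One optimal bundle: ancient tome + amber amulet + jeweled dagger + pearl string + gold chalice + bronze mirror (27 lb).
Any selection reaching 3951 contains exactly 6 items.

6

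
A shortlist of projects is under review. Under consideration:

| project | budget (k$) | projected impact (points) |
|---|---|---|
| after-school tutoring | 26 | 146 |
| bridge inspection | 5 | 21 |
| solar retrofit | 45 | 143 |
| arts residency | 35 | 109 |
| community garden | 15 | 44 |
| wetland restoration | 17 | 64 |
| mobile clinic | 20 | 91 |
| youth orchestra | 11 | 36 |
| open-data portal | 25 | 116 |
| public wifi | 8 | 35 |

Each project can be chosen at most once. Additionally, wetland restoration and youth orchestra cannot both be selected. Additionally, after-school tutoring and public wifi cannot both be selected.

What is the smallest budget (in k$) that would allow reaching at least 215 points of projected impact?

46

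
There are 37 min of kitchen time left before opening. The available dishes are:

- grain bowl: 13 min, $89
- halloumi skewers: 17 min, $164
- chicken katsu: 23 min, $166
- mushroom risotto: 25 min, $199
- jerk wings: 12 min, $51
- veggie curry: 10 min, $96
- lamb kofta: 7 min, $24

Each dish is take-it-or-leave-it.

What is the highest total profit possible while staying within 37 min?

Density check — halloumi skewers 9.65, veggie curry 9.60, mushroom risotto 7.96, chicken katsu 7.22 are the best per min.
Filling by ratio: halloumi skewers + veggie curry + lamb kofta for 284, with 3 min left unused.
Replace halloumi skewers and lamb kofta with mushroom risotto: the trade gains 11 net, giving 295 at 35 min.
The closest alternative, halloumi skewers + veggie curry + lamb kofta, reaches only 284.

295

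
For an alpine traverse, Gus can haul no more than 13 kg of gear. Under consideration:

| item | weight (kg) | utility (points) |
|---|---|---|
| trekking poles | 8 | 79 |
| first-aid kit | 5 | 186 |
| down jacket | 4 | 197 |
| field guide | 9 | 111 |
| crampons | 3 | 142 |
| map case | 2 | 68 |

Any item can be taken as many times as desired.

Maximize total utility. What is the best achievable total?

623

The ratio heuristic lands on 3×down jacket (591) but leaves 1 kg idle.
The 8 kg tied up in 2×down jacket is better spent on 3×crampons — total rises to 623 (13 kg).
Nothing else within 13 kg beats 623.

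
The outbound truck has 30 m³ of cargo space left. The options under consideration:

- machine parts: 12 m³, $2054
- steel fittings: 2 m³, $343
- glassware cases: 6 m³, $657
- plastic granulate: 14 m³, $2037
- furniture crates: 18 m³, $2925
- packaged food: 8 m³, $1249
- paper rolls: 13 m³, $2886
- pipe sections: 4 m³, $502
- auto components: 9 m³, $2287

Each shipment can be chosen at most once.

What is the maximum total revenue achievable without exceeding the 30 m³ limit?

6422

Density check — auto components 254.11, paper rolls 222.00, steel fittings 171.50 are the best per m³.
A density-first pass picks steel fittings + paper rolls + pipe sections + auto components — 6018 at 28 m³.
Replace steel fittings and pipe sections with packaged food: the trade gains 404 net, giving 6422 at 30 m³.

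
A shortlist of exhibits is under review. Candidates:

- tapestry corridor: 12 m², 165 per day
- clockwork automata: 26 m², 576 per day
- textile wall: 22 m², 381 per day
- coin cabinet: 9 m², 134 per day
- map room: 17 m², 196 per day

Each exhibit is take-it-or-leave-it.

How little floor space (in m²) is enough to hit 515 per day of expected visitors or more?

Look for the lowest-floor combination reaching 515.
clockwork automata: 576 expected visitors at 26 m².
No combination under 26 m² hits 515.

26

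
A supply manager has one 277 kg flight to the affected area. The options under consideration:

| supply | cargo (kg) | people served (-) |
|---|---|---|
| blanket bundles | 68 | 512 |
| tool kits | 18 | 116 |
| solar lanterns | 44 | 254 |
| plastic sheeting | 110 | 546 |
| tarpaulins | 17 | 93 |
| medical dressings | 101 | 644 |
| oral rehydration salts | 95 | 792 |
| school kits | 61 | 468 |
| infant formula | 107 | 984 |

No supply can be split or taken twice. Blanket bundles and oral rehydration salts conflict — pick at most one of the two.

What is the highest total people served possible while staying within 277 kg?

Taking oral rehydration salts + school kits + infant formula: 263 kg used, 2244 in people served.
Nothing else feasible within 277 kg beats 2244.

2244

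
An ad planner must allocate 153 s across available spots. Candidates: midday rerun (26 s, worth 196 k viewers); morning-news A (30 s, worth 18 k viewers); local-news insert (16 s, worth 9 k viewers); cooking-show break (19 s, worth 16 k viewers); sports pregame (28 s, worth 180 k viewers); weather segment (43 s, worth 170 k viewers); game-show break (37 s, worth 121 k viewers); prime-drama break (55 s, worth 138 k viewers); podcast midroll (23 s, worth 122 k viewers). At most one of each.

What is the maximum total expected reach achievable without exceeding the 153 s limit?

686

Density check — midday rerun 7.54, sports pregame 6.43, podcast midroll 5.30 are the best per s.
Greedy by ratio would take midday rerun + cooking-show break + sports pregame + weather segment + podcast midroll: 139 s used, total 684.
The 19 s tied up in cooking-show break is better spent on morning-news A — total rises to 686 (150 s).
No other feasible combination exceeds 686.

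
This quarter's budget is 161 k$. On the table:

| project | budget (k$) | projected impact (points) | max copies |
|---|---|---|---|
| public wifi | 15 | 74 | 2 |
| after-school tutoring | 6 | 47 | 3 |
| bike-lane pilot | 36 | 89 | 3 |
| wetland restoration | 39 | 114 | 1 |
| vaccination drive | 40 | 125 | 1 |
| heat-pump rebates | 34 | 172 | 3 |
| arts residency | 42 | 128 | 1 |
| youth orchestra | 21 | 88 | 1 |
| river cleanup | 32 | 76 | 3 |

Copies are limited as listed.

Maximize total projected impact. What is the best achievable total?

Ranking by ratio (projected impact/k$): after-school tutoring 7.83, heat-pump rebates 5.06, public wifi 4.93, youth orchestra 4.19.
A density-first pass picks 2×public wifi + 3×after-school tutoring + 3×heat-pump rebates — 805 at 150 k$.
Replace public wifi with youth orchestra: the trade gains 14 net, giving 819 at 156 k$.
That's the maximum — no swap from here does better than 819.

819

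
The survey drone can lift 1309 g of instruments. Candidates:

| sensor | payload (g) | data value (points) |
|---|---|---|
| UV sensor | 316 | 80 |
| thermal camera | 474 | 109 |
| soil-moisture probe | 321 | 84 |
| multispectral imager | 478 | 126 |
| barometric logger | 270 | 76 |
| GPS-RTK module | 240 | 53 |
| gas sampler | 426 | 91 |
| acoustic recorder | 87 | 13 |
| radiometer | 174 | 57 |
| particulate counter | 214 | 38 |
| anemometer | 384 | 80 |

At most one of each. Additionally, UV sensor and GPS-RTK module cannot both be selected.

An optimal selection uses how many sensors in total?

4

Optimal total is 347.
UV sensor + soil-moisture probe + multispectral imager + radiometer hits 347 at 1289 g.
Every optimal selection uses 4 sensors.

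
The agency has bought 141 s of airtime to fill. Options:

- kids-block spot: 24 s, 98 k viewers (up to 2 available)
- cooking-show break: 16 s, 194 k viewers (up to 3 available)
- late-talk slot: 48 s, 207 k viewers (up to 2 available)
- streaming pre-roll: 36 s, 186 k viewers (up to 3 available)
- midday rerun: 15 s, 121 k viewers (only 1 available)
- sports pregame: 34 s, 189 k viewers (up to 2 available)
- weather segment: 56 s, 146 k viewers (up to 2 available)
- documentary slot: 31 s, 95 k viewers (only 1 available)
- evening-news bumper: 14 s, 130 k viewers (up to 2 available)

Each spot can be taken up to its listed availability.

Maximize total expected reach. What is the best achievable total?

1170

A density-first pass picks 3×cooking-show break + midday rerun + sports pregame + 2×evening-news bumper — 1152 at 125 s.
Dropping sports pregame frees 34 s; slotting in late-talk slot (48 s) lifts the total to 1170 at 139 s.
No other feasible combination exceeds 1170.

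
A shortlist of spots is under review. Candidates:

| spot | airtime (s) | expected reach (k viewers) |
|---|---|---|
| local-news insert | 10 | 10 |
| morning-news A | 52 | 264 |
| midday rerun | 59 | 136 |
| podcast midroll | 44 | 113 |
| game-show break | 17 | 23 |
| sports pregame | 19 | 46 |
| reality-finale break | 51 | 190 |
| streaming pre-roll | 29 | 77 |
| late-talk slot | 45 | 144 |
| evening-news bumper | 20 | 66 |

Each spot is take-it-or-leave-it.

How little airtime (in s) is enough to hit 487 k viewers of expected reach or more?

Need the lightest bundle worth ≥ 487.
Taking morning-news A + sports pregame + reality-finale break gives 500 (≥ 487) for 122 s.
Below 122 s the best achievable stays under 487.

122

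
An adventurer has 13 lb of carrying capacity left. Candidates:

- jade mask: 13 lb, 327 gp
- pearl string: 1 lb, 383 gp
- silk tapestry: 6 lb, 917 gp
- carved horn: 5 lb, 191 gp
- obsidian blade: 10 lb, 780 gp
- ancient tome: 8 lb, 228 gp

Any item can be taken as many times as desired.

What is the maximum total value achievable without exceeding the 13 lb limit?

4979

13×pearl string uses 13 of the 13 lb and totals 4979.
That's the maximum — no swap from here does better than 4979.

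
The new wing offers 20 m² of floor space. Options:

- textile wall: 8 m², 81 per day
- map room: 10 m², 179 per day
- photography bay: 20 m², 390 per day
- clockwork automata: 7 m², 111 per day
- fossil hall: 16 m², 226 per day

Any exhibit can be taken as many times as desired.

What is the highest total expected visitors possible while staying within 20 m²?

By expected visitors per m²: photography bay 19.50, map room 17.90, clockwork automata 15.86 lead.
Best packing: photography bay — 20 m², 390 total.
Nothing else within 20 m² beats 390.

390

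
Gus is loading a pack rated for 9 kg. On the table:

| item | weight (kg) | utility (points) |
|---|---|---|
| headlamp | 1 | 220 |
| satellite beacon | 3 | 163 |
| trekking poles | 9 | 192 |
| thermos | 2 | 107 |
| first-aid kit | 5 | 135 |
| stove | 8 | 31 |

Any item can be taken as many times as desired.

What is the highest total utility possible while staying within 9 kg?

Ranking by ratio (utility/kg): headlamp 220.00, satellite beacon 54.33, thermos 53.50.
Taking 9×headlamp: 9 kg used, 1980 in utility.
That's the maximum — no swap from here does better than 1980.

1980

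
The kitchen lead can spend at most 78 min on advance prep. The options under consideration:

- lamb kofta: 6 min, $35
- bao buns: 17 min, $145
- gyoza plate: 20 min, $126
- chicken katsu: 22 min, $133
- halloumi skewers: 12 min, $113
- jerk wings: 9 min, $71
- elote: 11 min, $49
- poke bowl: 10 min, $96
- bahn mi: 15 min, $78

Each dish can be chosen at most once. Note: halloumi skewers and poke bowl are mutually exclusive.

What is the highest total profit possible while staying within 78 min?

Best packing: bao buns + gyoza plate + chicken katsu + jerk wings + poke bowl — 78 min, 571 total.
Nothing else feasible within 78 min beats 571.

571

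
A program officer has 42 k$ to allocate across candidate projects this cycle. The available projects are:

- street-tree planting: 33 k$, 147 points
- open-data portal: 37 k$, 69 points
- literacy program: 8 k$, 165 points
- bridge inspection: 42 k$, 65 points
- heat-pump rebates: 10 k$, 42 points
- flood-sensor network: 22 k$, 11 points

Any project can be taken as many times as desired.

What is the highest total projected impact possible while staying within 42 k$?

The ratio ordering already packs tightly: 5×literacy program, 40 k$, 825.
Nothing else within 42 k$ beats 825.

825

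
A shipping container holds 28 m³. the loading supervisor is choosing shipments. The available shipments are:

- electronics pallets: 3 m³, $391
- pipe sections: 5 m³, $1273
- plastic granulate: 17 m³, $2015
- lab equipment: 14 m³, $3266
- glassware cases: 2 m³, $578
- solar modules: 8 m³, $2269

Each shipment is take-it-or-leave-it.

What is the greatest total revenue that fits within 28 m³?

Greedy by ratio would take electronics pallets + pipe sections + glassware cases + solar modules: 18 m³ used, total 4511.
Dropping electronics pallets and glassware cases frees 5 m³; slotting in lab equipment (14 m³) lifts the total to 6808 at 27 m³.
The closest alternative, electronics pallets + lab equipment + glassware cases + solar modules, reaches only 6504.

6808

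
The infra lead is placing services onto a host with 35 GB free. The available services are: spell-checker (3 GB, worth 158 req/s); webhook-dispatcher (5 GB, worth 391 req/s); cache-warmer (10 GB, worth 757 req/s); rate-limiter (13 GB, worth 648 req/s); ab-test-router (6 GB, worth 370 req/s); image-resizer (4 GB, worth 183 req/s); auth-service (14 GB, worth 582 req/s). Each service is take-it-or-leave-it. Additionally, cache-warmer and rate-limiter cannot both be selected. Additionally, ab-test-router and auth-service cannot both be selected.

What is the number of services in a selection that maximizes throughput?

The maximum throughput within 35 GB is 1913.
webhook-dispatcher + cache-warmer + image-resizer + auth-service hits 1913 at 33 GB.
Any selection reaching 1913 contains exactly 4 services.

4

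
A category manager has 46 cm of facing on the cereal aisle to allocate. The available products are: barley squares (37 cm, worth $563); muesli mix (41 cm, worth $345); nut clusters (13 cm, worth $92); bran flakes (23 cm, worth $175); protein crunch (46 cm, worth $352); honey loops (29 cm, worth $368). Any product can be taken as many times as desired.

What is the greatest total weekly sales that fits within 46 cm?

Best packing: barley squares — 37 cm, 563 total.
Nothing else within 46 cm beats 563.

563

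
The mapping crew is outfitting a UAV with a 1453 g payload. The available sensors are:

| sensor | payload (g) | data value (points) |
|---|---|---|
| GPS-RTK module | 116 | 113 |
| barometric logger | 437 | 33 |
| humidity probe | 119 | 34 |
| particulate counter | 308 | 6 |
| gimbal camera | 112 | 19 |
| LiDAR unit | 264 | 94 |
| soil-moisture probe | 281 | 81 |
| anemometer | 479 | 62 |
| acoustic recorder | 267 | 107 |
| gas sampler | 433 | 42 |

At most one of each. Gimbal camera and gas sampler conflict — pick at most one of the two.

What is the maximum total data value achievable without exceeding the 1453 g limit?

The ratio heuristic lands on GPS-RTK module + humidity probe + gimbal camera + LiDAR unit + soil-moisture probe + acoustic recorder (448) but leaves 294 g idle.
Replace humidity probe and gimbal camera with anemometer: the trade gains 9 net, giving 457 at 1407 g.
An exhaustive check of the 1024 subsets confirms 457.

457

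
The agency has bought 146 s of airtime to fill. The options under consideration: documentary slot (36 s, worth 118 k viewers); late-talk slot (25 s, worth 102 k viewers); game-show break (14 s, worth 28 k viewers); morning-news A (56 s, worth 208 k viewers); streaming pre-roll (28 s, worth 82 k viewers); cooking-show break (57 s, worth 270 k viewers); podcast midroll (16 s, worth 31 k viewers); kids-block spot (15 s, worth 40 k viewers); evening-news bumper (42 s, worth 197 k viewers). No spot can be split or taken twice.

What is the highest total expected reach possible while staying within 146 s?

Ranking by ratio (expected reach/s): cooking-show break 4.74, evening-news bumper 4.69, late-talk slot 4.08.
Taking late-talk slot + cooking-show break + kids-block spot + evening-news bumper: 139 s used, 609 in expected reach.

609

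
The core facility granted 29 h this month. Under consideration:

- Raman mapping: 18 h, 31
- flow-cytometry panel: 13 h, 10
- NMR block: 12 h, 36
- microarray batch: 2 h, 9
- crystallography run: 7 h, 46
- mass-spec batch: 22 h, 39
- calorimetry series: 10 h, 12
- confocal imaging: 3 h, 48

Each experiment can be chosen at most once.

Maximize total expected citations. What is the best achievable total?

NMR block + microarray batch + crystallography run + confocal imaging uses 24 of the 29 h and totals 139.

139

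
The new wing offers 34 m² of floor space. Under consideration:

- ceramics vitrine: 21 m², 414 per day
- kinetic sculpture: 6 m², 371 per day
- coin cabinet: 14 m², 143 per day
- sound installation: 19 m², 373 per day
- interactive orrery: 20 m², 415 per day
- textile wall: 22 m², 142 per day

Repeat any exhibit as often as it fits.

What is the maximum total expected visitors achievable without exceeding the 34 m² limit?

Density check — kinetic sculpture 61.83, interactive orrery 20.75, ceramics vitrine 19.71, sound installation 19.63 are the best per m².
5×kinetic sculpture uses 30 of the 34 m² and totals 1855.

1855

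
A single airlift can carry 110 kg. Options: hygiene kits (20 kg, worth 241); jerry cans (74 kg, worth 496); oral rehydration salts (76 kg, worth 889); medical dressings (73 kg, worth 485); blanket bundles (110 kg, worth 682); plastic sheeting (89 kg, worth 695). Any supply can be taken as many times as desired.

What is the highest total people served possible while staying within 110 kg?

By people served per kg: hygiene kits 12.05, oral rehydration salts 11.70, plastic sheeting 7.81, jerry cans 6.70 lead.
Taking 5×hygiene kits: 100 kg used, 1205 in people served.
Nothing else within 110 kg beats 1205.

1205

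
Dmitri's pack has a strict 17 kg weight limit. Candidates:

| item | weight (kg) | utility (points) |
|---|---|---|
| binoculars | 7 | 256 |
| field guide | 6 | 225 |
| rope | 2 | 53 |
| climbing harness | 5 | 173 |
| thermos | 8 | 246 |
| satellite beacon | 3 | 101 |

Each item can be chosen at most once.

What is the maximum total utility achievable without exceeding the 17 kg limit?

583

By utility per kg: field guide 37.50, binoculars 36.57, climbing harness 34.60 lead.
Greedy by ratio would take binoculars + field guide + satellite beacon: 16 kg used, total 582.
Replace field guide with rope + climbing harness: the trade gains 1 net, giving 583 at 17 kg.
Every other selection either busts 17 kg or fails to beat 583.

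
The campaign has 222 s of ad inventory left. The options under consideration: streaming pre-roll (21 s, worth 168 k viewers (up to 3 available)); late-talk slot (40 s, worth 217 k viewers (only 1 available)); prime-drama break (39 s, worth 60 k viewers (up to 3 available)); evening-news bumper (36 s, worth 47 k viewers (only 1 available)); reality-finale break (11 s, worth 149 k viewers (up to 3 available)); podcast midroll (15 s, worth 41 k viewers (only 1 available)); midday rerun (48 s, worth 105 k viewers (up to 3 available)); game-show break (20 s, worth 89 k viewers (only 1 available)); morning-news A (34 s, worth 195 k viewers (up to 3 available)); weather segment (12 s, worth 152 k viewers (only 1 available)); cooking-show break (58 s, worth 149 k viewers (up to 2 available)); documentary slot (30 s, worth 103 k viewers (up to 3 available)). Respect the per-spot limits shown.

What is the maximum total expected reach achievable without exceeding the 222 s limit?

Greedy by ratio would take 3×streaming pre-roll + 3×reality-finale break + 3×morning-news A + weather segment: 210 s used, total 1688.
Replace morning-news A with late-talk slot: the trade gains 22 net, giving 1710 at 216 s.

1710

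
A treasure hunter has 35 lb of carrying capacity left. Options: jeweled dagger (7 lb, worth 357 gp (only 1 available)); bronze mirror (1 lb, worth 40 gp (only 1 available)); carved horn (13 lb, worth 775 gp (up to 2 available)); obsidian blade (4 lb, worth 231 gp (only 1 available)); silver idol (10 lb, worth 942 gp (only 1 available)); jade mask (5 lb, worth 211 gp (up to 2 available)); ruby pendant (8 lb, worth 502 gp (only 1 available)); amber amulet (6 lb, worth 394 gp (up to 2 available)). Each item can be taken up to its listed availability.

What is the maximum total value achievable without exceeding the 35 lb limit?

Taking the top-ratio items first gives bronze mirror + obsidian blade + silver idol + ruby pendant + 2×amber amulet for 2503 (35 lb).
The 13 lb tied up in bronze mirror and obsidian blade and ruby pendant is better spent on carved horn — total rises to 2505 (35 lb).
Every other selection either busts 35 lb or exceeds an availability limit or fails to beat 2505.

2505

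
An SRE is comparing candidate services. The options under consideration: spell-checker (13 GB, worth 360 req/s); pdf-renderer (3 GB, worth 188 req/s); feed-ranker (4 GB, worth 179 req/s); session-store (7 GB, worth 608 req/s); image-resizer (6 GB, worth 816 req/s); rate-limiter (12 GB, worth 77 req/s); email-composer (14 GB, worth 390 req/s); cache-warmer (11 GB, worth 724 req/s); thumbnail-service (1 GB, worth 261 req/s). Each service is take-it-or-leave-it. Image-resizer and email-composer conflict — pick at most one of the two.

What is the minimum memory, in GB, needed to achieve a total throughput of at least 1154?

Look for the lowest-memory combination reaching 1154.
pdf-renderer + image-resizer + thumbnail-service reaches 1265 using 10 GB.
No combination under 10 GB hits 1154.

10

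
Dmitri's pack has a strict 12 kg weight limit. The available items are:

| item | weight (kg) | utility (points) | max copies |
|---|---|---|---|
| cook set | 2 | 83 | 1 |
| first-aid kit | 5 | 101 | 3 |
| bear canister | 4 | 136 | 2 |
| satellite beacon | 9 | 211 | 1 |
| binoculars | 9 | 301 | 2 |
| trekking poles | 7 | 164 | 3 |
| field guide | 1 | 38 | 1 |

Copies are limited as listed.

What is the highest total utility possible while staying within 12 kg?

422

Filling by ratio: cook set + 2×bear canister + field guide for 393, with 1 kg left unused.
The 8 kg tied up in 2×bear canister is better spent on binoculars — total rises to 422 (12 kg).
Nothing else within 12 kg beats 422.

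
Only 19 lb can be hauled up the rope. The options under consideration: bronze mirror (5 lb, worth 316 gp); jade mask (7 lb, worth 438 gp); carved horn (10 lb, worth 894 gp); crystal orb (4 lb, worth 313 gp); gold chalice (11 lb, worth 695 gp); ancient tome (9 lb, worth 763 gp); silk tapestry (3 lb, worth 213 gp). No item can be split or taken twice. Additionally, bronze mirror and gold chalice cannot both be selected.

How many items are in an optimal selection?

2

Optimal total is 1657.
For example carved horn + ancient tome achieves it, using 19 lb.
All optima have 2 items.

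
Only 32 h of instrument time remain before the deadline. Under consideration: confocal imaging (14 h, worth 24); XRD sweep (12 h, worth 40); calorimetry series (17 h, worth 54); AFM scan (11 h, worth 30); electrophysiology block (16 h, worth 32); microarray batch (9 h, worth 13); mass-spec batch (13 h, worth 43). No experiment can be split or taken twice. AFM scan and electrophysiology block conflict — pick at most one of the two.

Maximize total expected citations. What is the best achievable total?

97

The ratio heuristic lands on XRD sweep + mass-spec batch (83) but leaves 7 h idle.
The 12 h tied up in XRD sweep is better spent on calorimetry series — total rises to 97 (30 h).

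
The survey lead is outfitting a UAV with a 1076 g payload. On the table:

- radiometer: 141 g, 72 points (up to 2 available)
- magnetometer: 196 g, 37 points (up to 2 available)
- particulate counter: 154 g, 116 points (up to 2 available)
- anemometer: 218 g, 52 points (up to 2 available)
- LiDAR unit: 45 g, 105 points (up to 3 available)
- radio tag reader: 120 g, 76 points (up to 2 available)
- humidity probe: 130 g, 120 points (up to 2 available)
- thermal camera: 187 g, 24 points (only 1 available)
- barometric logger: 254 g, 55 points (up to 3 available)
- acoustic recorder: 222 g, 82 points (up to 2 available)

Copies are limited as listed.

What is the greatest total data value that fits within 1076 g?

967

The ratio heuristic lands on 2×particulate counter + 3×LiDAR unit + 2×radio tag reader + 2×humidity probe (939) but leaves 133 g idle.
The 154 g tied up in particulate counter is better spent on 2×radiometer — total rises to 967 (1071 g).
The spare 5 g is too small for any remaining sensor, and no exchange beats 967.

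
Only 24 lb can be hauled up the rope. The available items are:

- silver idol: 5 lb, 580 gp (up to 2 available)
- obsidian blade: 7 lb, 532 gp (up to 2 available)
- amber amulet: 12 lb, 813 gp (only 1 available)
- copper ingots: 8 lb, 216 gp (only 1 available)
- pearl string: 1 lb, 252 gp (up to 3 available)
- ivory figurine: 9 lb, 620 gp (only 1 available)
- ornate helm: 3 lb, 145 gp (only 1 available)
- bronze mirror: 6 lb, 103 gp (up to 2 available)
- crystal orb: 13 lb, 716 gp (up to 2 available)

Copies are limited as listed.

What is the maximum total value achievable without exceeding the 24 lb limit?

2593

Best packing: 2×silver idol + obsidian blade + 3×pearl string + ornate helm — 23 lb, 2593 total.
No other feasible combination exceeds 2593.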